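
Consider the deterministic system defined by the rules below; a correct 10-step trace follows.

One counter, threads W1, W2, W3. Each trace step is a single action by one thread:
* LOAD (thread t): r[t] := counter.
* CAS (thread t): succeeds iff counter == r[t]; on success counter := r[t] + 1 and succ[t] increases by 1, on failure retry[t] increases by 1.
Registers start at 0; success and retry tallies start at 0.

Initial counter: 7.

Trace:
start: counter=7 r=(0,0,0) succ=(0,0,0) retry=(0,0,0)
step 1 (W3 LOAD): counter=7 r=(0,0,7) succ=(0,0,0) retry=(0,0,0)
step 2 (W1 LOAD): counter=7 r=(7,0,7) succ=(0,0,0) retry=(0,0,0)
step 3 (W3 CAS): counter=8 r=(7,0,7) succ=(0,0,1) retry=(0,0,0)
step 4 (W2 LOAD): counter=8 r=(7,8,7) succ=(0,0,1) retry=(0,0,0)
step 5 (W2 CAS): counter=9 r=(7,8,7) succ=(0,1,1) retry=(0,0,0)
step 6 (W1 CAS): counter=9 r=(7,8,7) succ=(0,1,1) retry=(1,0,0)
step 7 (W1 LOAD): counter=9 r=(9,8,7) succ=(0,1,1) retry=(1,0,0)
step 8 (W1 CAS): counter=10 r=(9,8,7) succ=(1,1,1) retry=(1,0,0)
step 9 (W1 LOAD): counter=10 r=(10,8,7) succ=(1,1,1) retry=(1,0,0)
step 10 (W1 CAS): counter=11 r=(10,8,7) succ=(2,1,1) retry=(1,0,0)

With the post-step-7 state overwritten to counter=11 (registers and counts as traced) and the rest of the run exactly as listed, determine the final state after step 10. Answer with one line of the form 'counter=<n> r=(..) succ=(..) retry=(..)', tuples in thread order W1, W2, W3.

counter=12 r=(11,8,7) succ=(1,1,1) retry=(2,0,0)

state after step 7 := counter=11 r=(9,8,7) succ=(0,1,1) retry=(1,0,0)
step 8 (W1 CAS): counter=11 r=(9,8,7) succ=(0,1,1) retry=(2,0,0)
step 9 (W1 LOAD): counter=11 r=(11,8,7) succ=(0,1,1) retry=(2,0,0)
step 10 (W1 CAS): counter=12 r=(11,8,7) succ=(1,1,1) retry=(2,0,0)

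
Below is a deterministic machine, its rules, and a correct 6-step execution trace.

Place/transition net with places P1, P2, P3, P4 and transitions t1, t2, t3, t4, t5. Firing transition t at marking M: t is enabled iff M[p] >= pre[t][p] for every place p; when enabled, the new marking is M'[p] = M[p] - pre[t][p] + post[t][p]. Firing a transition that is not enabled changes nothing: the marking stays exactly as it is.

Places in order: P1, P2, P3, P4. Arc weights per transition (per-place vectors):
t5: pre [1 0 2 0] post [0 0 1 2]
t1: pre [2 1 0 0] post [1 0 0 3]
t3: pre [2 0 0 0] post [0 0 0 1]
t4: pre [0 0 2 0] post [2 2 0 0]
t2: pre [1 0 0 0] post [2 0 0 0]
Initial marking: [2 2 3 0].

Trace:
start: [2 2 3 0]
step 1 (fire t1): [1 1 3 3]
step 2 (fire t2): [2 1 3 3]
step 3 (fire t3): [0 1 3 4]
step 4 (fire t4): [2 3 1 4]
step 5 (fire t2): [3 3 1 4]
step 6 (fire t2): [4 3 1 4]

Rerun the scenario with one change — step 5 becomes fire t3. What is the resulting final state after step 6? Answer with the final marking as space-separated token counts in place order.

(re-executing from step 5 with the substitution; state before step 5: [2 3 1 4])
step 5 (fire t3): [0 3 1 5]
step 6 (fire t2): [0 3 1 5]

0 3 1 5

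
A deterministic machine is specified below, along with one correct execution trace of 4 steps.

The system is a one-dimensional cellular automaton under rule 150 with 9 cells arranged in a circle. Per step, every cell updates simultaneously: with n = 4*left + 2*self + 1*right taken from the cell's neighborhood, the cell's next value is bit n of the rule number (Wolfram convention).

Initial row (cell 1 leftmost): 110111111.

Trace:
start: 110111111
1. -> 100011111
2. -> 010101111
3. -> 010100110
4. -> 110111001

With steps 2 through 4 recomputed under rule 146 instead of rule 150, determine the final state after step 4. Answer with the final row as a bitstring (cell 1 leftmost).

000001001

(re-executing steps 2..4 under rule 146; state before step 2: 100011111)
2. -> 010101111
3. -> 000000110
4. -> 000001001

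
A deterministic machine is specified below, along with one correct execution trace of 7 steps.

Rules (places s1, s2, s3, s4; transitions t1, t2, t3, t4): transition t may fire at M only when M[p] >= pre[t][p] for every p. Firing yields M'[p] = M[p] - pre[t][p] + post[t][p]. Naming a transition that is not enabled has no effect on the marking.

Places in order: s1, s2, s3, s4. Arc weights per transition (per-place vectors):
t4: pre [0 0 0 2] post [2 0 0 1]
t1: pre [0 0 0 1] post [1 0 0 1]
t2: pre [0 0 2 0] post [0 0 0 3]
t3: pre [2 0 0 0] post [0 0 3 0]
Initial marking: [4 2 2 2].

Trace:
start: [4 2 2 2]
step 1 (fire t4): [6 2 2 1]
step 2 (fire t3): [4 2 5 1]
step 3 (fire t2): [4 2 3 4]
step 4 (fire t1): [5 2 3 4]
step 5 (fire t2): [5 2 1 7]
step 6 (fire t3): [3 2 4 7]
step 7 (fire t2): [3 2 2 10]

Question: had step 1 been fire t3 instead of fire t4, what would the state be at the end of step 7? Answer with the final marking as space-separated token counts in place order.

(re-executing from step 1 with the substitution; state before step 1: [4 2 2 2])
step 1 (fire t3): [2 2 5 2]
step 2 (fire t3): [0 2 8 2]
step 3 (fire t2): [0 2 6 5]
step 4 (fire t1): [1 2 6 5]
step 5 (fire t2): [1 2 4 8]
step 6 (fire t3): [1 2 4 8]
step 7 (fire t2): [1 2 2 11]

1 2 2 11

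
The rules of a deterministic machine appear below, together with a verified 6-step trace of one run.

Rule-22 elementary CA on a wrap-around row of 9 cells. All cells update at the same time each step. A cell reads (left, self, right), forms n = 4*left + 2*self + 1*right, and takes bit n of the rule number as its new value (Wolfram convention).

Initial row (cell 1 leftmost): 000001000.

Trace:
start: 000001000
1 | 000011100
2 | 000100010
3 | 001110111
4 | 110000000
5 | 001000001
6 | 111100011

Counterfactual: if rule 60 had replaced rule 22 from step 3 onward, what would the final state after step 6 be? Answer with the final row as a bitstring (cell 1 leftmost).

001100000

(re-executing steps 3..6 under rule 60; state before step 3: 000100010)
3 | 000110011
4 | 100101010
5 | 110111111
6 | 001100000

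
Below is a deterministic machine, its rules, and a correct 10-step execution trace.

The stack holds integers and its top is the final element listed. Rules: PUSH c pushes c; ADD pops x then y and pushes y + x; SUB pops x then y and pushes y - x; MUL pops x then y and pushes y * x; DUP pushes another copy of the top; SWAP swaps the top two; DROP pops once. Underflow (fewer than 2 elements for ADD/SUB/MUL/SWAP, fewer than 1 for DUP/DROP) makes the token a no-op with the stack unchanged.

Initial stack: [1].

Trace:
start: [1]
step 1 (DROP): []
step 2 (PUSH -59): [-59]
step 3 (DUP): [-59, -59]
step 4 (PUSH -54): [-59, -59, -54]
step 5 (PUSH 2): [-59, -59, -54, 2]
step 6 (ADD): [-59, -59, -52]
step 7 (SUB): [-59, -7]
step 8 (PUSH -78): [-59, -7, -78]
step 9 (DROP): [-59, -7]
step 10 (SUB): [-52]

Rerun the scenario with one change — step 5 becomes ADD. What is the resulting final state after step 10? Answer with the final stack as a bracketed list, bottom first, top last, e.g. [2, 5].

(re-executing from step 5 with the substitution; state before step 5: [-59, -59, -54])
step 5 (ADD): [-59, -113]
step 6 (ADD): [-172]
step 7 (SUB): [-172]
step 8 (PUSH -78): [-172, -78]
step 9 (DROP): [-172]
step 10 (SUB): [-172]

[-172]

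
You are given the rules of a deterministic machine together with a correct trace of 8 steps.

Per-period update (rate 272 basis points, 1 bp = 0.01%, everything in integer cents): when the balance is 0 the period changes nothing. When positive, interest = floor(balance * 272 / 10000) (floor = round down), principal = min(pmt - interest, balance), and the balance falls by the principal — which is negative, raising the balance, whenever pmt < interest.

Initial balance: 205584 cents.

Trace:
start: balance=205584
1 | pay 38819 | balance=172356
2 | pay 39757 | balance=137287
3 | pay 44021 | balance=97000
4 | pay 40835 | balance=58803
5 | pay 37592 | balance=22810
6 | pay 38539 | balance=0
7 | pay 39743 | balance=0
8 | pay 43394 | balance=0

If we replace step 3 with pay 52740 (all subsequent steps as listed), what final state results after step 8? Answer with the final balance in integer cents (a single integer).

0

(re-executing from step 3 with the substitution; state before step 3: balance=137287)
3 | pay 52740 | balance=88281
4 | pay 40835 | balance=49847
5 | pay 37592 | balance=13610
6 | pay 38539 | balance=0
7 | pay 39743 | balance=0
8 | pay 43394 | balance=0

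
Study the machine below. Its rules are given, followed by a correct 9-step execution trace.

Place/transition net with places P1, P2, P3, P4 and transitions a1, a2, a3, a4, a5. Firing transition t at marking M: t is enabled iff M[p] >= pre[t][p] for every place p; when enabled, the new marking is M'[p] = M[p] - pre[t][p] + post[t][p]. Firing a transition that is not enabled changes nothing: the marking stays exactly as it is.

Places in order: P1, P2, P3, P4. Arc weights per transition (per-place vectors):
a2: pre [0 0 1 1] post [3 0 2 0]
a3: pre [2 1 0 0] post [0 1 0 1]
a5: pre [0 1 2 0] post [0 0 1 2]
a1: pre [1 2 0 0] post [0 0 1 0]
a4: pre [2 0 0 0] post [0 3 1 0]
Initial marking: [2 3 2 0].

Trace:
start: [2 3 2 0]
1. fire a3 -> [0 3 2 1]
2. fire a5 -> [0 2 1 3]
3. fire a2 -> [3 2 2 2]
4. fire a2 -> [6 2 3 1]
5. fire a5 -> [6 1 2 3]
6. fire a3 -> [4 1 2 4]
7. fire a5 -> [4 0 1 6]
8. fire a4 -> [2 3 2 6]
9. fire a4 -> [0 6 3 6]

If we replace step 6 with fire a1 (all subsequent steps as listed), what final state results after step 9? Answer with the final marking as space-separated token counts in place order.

2 6 3 5

(re-executing from step 6 with the substitution; state before step 6: [6 1 2 3])
6. fire a1 -> [6 1 2 3]
7. fire a5 -> [6 0 1 5]
8. fire a4 -> [4 3 2 5]
9. fire a4 -> [2 6 3 5]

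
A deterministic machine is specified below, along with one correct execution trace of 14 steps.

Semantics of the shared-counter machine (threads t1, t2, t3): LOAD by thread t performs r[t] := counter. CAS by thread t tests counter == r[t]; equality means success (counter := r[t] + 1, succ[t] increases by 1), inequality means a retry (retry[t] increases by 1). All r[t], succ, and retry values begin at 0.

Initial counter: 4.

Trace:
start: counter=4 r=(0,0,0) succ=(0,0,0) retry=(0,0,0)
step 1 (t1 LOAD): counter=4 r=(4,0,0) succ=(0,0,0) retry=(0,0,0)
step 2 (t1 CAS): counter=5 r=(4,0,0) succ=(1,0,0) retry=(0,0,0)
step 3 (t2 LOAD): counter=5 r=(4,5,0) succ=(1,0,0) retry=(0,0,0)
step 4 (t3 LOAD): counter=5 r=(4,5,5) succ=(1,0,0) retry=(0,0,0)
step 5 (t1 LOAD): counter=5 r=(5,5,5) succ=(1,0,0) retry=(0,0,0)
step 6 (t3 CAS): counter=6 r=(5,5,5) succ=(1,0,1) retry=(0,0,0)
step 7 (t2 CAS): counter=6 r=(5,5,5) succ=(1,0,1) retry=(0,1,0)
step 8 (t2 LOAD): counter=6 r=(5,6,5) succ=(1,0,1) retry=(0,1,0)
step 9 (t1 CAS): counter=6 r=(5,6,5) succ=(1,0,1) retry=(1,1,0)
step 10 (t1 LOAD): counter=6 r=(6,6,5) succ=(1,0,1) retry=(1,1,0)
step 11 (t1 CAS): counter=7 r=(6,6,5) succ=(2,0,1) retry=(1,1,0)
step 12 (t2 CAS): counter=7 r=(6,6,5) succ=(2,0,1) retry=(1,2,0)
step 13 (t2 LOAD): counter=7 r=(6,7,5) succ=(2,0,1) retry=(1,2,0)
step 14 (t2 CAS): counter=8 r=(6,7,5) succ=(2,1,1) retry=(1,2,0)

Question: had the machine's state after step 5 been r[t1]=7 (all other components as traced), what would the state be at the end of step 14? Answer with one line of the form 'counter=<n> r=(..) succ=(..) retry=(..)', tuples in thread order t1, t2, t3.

counter=8 r=(6,7,5) succ=(2,1,1) retry=(1,2,0)

state after step 5 := counter=5 r=(7,5,5) succ=(1,0,0) retry=(0,0,0)
step 6 (t3 CAS): counter=6 r=(7,5,5) succ=(1,0,1) retry=(0,0,0)
step 7 (t2 CAS): counter=6 r=(7,5,5) succ=(1,0,1) retry=(0,1,0)
step 8 (t2 LOAD): counter=6 r=(7,6,5) succ=(1,0,1) retry=(0,1,0)
step 9 (t1 CAS): counter=6 r=(7,6,5) succ=(1,0,1) retry=(1,1,0)
step 10 (t1 LOAD): counter=6 r=(6,6,5) succ=(1,0,1) retry=(1,1,0)
step 11 (t1 CAS): counter=7 r=(6,6,5) succ=(2,0,1) retry=(1,1,0)
step 12 (t2 CAS): counter=7 r=(6,6,5) succ=(2,0,1) retry=(1,2,0)
step 13 (t2 LOAD): counter=7 r=(6,7,5) succ=(2,0,1) retry=(1,2,0)
step 14 (t2 CAS): counter=8 r=(6,7,5) succ=(2,1,1) retry=(1,2,0)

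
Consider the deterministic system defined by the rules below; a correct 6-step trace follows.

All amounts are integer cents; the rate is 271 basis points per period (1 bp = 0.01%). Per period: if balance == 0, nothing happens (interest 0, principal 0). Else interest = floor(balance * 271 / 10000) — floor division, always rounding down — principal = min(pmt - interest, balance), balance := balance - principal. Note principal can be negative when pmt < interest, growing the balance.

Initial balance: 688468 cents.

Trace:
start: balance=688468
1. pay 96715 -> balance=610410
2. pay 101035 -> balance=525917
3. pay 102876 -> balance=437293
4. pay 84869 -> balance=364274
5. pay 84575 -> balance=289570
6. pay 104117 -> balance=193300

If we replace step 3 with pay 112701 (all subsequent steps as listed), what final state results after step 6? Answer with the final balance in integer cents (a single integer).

182655

(re-executing from step 3 with the substitution; state before step 3: balance=525917)
3. pay 112701 -> balance=427468
4. pay 84869 -> balance=354183
5. pay 84575 -> balance=279206
6. pay 104117 -> balance=182655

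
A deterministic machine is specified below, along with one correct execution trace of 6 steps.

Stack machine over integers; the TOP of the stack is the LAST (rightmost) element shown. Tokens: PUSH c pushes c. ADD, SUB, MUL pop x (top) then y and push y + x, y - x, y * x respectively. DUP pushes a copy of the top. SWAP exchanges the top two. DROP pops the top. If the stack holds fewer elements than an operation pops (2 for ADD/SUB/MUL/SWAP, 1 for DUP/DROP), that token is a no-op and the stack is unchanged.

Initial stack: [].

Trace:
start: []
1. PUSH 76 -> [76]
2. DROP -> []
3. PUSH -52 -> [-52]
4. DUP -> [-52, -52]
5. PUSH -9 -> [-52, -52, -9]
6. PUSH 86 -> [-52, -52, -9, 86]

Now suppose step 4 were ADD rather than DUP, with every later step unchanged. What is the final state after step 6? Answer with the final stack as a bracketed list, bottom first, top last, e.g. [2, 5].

[-52, -9, 86]

(re-executing from step 4 with the substitution; state before step 4: [-52])
4. ADD -> [-52]
5. PUSH -9 -> [-52, -9]
6. PUSH 86 -> [-52, -9, 86]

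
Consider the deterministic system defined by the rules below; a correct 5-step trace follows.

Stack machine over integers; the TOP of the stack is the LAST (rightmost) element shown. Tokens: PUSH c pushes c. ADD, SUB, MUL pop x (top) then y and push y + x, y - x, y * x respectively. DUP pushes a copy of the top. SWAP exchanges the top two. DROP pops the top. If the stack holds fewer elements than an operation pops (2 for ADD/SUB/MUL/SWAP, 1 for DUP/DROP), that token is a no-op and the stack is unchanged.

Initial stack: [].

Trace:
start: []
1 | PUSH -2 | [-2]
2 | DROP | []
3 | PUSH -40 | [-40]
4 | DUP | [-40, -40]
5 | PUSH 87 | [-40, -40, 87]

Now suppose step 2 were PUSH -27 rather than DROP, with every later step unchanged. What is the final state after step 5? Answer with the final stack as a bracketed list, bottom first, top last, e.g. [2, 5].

(re-executing from step 2 with the substitution; state before step 2: [-2])
2 | PUSH -27 | [-2, -27]
3 | PUSH -40 | [-2, -27, -40]
4 | DUP | [-2, -27, -40, -40]
5 | PUSH 87 | [-2, -27, -40, -40, 87]

[-2, -27, -40, -40, 87]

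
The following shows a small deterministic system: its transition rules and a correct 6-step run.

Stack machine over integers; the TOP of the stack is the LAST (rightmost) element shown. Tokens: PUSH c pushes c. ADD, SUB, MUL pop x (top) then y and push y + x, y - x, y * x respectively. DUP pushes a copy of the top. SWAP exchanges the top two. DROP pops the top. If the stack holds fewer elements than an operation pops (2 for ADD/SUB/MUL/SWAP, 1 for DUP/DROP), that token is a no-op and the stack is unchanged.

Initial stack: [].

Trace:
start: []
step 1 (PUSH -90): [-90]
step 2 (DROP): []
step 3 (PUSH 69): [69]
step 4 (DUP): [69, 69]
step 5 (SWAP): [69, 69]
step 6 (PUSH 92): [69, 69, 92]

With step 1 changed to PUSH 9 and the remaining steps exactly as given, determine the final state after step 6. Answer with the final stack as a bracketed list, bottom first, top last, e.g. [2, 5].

[69, 69, 92]

(re-executing from step 1 with the substitution; state before step 1: [])
step 1 (PUSH 9): [9]
step 2 (DROP): []
step 3 (PUSH 69): [69]
step 4 (DUP): [69, 69]
step 5 (SWAP): [69, 69]
step 6 (PUSH 92): [69, 69, 92]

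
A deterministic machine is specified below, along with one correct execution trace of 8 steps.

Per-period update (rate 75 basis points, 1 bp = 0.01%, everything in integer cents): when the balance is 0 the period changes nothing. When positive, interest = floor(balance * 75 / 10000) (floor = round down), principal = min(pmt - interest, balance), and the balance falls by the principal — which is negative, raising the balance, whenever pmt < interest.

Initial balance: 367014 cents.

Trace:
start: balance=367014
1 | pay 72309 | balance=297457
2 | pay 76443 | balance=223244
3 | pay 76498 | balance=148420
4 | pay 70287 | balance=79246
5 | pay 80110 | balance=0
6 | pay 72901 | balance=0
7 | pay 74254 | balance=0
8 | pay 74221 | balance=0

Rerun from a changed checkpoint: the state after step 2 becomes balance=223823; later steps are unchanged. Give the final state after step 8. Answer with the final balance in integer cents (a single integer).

state after step 2 := balance=223823
3 | pay 76498 | balance=149003
4 | pay 70287 | balance=79833
5 | pay 80110 | balance=321
6 | pay 72901 | balance=0
7 | pay 74254 | balance=0
8 | pay 74221 | balance=0

0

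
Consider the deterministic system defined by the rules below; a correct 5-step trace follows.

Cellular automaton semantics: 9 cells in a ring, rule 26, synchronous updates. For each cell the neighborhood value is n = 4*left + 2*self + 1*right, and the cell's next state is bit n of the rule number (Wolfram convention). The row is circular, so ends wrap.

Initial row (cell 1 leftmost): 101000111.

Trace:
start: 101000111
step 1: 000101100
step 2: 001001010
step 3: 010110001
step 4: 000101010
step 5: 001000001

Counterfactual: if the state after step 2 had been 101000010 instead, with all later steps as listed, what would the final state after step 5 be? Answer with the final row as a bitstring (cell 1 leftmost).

010010001

state after step 2 := 101000010
step 3: 000100100
step 4: 001011010
step 5: 010010001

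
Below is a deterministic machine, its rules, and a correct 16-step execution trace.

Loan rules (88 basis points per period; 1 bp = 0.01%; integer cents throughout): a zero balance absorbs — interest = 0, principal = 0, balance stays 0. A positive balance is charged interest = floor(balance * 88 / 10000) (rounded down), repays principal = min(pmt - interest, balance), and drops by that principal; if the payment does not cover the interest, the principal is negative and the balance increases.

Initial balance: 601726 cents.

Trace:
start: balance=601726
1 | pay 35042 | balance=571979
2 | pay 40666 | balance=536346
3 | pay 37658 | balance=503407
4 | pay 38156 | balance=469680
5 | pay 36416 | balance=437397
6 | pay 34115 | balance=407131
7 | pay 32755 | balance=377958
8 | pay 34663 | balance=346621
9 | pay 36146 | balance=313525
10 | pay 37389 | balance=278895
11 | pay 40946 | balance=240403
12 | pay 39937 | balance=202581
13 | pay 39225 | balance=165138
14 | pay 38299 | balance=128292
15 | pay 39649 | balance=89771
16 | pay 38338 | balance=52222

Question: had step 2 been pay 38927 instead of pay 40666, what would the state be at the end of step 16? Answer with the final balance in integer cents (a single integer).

54189

(re-executing from step 2 with the substitution; state before step 2: balance=571979)
2 | pay 38927 | balance=538085
3 | pay 37658 | balance=505162
4 | pay 38156 | balance=471451
5 | pay 36416 | balance=439183
6 | pay 34115 | balance=408932
7 | pay 32755 | balance=379775
8 | pay 34663 | balance=348454
9 | pay 36146 | balance=315374
10 | pay 37389 | balance=280760
11 | pay 40946 | balance=242284
12 | pay 39937 | balance=204479
13 | pay 39225 | balance=167053
14 | pay 38299 | balance=130224
15 | pay 39649 | balance=91720
16 | pay 38338 | balance=54189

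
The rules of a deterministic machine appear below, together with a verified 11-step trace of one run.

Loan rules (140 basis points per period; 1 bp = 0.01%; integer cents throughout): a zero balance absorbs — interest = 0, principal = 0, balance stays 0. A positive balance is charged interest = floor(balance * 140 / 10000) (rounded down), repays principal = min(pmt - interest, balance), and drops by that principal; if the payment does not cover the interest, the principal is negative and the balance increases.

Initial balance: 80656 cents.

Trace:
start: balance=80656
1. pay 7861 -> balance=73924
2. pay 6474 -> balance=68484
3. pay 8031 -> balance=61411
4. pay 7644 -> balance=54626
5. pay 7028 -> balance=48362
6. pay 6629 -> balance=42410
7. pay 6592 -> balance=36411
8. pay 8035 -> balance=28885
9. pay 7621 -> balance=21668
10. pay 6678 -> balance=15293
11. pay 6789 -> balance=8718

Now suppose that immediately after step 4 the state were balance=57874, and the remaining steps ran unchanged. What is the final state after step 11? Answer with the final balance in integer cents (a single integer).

12299

state after step 4 := balance=57874
5. pay 7028 -> balance=51656
6. pay 6629 -> balance=45750
7. pay 6592 -> balance=39798
8. pay 8035 -> balance=32320
9. pay 7621 -> balance=25151
10. pay 6678 -> balance=18825
11. pay 6789 -> balance=12299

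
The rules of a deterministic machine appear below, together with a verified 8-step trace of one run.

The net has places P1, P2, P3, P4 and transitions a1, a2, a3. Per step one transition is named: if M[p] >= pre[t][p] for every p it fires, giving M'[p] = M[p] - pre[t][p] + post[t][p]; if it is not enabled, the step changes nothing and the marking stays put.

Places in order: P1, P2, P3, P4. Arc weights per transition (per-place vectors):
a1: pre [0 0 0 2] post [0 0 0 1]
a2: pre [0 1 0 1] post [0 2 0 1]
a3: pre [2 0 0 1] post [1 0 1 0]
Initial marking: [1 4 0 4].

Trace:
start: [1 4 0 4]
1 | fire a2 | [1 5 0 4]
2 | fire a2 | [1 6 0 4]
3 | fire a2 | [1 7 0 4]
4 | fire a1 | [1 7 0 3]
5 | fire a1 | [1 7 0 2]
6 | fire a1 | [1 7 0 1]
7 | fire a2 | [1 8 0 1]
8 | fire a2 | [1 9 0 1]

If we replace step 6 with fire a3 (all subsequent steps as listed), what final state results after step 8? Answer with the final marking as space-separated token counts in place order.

1 9 0 2

(re-executing from step 6 with the substitution; state before step 6: [1 7 0 2])
6 | fire a3 | [1 7 0 2]
7 | fire a2 | [1 8 0 2]
8 | fire a2 | [1 9 0 2]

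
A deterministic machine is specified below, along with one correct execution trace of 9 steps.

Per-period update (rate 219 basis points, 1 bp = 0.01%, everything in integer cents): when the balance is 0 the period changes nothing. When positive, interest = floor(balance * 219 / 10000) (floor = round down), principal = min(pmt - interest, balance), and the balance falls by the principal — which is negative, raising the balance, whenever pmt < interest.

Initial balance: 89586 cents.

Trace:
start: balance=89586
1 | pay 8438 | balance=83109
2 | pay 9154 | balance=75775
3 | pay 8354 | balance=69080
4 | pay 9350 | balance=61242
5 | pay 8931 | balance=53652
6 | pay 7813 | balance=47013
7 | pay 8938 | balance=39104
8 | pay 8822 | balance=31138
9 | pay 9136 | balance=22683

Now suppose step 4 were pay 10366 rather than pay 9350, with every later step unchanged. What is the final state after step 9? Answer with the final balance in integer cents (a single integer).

(re-executing from step 4 with the substitution; state before step 4: balance=69080)
4 | pay 10366 | balance=60226
5 | pay 8931 | balance=52613
6 | pay 7813 | balance=45952
7 | pay 8938 | balance=38020
8 | pay 8822 | balance=30030
9 | pay 9136 | balance=21551

21551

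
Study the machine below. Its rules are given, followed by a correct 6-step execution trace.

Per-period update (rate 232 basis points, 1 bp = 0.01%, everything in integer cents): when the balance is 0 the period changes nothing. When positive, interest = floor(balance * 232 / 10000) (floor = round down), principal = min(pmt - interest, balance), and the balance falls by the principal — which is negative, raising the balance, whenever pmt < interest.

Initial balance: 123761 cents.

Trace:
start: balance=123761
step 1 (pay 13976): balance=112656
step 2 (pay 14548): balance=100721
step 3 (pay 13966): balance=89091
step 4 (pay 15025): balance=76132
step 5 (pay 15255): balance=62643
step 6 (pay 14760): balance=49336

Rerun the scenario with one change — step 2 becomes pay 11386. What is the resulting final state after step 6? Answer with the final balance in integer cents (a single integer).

(re-executing from step 2 with the substitution; state before step 2: balance=112656)
step 2 (pay 11386): balance=103883
step 3 (pay 13966): balance=92327
step 4 (pay 15025): balance=79443
step 5 (pay 15255): balance=66031
step 6 (pay 14760): balance=52802

52802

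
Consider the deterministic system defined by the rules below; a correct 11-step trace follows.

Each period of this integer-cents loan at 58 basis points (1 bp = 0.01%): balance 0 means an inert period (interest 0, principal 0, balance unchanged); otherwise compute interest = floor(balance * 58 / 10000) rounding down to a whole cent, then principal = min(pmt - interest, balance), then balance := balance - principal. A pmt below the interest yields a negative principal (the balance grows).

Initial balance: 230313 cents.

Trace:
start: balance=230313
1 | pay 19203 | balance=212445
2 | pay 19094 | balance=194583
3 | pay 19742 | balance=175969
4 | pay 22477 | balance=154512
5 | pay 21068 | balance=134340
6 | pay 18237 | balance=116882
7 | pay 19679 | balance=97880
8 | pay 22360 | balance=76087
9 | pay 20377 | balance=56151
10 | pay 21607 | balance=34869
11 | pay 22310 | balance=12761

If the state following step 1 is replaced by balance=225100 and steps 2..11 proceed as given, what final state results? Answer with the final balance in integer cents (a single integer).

state after step 1 := balance=225100
2 | pay 19094 | balance=207311
3 | pay 19742 | balance=188771
4 | pay 22477 | balance=167388
5 | pay 21068 | balance=147290
6 | pay 18237 | balance=129907
7 | pay 19679 | balance=110981
8 | pay 22360 | balance=89264
9 | pay 20377 | balance=69404
10 | pay 21607 | balance=48199
11 | pay 22310 | balance=26168

26168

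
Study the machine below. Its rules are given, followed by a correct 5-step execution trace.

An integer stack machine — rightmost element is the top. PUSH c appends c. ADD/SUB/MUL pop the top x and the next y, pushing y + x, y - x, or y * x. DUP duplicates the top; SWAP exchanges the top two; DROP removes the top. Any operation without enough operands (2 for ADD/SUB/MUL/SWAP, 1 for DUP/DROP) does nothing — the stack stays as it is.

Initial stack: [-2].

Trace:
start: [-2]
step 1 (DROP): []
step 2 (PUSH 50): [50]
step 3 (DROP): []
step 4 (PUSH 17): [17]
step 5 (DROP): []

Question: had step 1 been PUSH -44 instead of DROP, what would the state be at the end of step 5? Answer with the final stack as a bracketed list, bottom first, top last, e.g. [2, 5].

(re-executing from step 1 with the substitution; state before step 1: [-2])
step 1 (PUSH -44): [-2, -44]
step 2 (PUSH 50): [-2, -44, 50]
step 3 (DROP): [-2, -44]
step 4 (PUSH 17): [-2, -44, 17]
step 5 (DROP): [-2, -44]

[-2, -44]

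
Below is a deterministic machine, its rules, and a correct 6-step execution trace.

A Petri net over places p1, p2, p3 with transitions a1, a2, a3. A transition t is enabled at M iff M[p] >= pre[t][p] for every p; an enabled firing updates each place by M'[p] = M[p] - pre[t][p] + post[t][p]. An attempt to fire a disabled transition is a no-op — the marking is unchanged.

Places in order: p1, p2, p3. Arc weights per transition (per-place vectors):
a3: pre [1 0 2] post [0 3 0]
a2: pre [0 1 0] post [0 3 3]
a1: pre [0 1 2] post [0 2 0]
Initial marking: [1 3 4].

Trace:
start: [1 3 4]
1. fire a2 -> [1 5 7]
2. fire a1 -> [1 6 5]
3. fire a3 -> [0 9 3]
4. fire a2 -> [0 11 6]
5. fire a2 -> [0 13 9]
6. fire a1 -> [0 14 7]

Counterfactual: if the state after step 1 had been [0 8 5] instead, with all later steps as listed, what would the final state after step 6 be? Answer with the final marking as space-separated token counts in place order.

0 14 7

state after step 1 := [0 8 5]
2. fire a1 -> [0 9 3]
3. fire a3 -> [0 9 3]
4. fire a2 -> [0 11 6]
5. fire a2 -> [0 13 9]
6. fire a1 -> [0 14 7]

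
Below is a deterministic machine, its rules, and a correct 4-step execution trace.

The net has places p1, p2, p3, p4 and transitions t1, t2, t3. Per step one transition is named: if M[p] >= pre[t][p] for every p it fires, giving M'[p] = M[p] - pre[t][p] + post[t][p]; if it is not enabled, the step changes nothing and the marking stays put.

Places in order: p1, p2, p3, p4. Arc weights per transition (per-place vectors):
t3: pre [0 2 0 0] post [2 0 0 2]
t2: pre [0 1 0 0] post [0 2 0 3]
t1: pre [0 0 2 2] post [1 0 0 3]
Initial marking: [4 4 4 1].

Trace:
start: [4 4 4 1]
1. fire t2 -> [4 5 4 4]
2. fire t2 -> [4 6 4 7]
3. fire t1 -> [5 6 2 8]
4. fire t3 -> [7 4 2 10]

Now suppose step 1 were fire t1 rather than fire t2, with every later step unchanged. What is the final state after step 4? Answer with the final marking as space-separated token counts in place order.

7 3 2 7

(re-executing from step 1 with the substitution; state before step 1: [4 4 4 1])
1. fire t1 -> [4 4 4 1]
2. fire t2 -> [4 5 4 4]
3. fire t1 -> [5 5 2 5]
4. fire t3 -> [7 3 2 7]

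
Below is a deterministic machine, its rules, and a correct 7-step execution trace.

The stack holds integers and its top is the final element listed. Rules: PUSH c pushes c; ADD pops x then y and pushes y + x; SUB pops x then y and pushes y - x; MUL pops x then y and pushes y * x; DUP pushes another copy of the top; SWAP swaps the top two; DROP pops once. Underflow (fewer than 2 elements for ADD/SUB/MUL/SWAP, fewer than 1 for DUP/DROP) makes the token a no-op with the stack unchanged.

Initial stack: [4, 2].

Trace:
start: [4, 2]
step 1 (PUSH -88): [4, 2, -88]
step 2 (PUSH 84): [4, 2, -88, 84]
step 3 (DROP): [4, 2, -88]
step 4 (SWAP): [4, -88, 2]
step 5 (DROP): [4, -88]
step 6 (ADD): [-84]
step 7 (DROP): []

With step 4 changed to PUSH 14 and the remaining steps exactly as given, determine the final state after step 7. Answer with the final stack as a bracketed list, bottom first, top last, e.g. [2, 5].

(re-executing from step 4 with the substitution; state before step 4: [4, 2, -88])
step 4 (PUSH 14): [4, 2, -88, 14]
step 5 (DROP): [4, 2, -88]
step 6 (ADD): [4, -86]
step 7 (DROP): [4]

[4]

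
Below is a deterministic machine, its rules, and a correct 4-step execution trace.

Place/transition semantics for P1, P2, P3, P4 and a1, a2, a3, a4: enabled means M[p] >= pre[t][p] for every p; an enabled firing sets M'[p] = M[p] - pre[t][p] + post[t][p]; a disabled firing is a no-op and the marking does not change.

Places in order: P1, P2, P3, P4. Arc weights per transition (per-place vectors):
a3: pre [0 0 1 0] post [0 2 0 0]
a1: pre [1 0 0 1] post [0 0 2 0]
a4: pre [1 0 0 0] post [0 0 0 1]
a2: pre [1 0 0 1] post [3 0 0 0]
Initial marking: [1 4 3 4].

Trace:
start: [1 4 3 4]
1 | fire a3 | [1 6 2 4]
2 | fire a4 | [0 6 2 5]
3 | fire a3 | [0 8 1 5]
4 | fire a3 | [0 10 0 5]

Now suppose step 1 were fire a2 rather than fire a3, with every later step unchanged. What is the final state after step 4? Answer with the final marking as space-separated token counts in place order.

2 8 1 4

(re-executing from step 1 with the substitution; state before step 1: [1 4 3 4])
1 | fire a2 | [3 4 3 3]
2 | fire a4 | [2 4 3 4]
3 | fire a3 | [2 6 2 4]
4 | fire a3 | [2 8 1 4]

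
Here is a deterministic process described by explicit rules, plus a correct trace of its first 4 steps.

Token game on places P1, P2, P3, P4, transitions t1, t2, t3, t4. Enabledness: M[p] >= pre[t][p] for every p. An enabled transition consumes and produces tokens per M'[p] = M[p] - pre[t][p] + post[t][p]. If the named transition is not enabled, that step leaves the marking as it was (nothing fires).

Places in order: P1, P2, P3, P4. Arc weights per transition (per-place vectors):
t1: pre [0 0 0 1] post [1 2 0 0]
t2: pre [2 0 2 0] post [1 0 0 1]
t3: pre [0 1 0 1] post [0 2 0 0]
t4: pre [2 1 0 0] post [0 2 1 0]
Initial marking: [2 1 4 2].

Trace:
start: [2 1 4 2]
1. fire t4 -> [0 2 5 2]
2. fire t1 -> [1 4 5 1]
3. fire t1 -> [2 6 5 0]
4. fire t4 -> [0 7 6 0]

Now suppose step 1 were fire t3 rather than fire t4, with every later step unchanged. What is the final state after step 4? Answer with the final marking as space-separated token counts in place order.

(re-executing from step 1 with the substitution; state before step 1: [2 1 4 2])
1. fire t3 -> [2 2 4 1]
2. fire t1 -> [3 4 4 0]
3. fire t1 -> [3 4 4 0]
4. fire t4 -> [1 5 5 0]

1 5 5 0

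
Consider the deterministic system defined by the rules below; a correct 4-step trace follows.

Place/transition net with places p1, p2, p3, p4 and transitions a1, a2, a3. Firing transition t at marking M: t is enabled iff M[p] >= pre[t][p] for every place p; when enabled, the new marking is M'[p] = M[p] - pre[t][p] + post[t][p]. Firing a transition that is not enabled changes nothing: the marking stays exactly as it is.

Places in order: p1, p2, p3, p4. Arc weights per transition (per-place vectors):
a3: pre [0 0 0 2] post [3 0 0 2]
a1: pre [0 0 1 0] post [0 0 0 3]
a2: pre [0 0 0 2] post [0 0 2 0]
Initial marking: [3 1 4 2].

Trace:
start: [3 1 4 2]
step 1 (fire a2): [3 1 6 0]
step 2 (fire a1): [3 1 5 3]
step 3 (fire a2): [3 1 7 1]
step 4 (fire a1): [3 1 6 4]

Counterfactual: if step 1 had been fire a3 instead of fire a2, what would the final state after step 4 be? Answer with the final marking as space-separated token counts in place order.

(re-executing from step 1 with the substitution; state before step 1: [3 1 4 2])
step 1 (fire a3): [6 1 4 2]
step 2 (fire a1): [6 1 3 5]
step 3 (fire a2): [6 1 5 3]
step 4 (fire a1): [6 1 4 6]

6 1 4 6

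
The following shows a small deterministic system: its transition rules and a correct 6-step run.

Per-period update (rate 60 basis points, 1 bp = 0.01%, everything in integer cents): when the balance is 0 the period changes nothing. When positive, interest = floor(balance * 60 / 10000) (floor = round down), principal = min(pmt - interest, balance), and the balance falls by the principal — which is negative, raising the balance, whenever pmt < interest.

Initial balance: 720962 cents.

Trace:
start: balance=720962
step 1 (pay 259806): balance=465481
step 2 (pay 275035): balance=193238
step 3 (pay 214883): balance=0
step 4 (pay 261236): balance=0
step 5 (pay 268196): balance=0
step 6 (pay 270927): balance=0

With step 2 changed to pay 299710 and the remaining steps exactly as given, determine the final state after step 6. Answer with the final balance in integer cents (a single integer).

0

(re-executing from step 2 with the substitution; state before step 2: balance=465481)
step 2 (pay 299710): balance=168563
step 3 (pay 214883): balance=0
step 4 (pay 261236): balance=0
step 5 (pay 268196): balance=0
step 6 (pay 270927): balance=0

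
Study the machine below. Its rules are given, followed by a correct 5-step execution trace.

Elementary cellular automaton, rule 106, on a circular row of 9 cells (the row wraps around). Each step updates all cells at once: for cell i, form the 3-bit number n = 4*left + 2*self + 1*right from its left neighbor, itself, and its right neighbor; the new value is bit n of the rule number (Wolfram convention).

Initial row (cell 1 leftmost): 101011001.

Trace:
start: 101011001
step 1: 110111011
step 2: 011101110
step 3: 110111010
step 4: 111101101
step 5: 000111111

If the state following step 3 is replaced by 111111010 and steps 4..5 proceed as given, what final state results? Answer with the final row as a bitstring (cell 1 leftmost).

state after step 3 := 111111010
step 4: 100001101
step 5: 100011111

100011111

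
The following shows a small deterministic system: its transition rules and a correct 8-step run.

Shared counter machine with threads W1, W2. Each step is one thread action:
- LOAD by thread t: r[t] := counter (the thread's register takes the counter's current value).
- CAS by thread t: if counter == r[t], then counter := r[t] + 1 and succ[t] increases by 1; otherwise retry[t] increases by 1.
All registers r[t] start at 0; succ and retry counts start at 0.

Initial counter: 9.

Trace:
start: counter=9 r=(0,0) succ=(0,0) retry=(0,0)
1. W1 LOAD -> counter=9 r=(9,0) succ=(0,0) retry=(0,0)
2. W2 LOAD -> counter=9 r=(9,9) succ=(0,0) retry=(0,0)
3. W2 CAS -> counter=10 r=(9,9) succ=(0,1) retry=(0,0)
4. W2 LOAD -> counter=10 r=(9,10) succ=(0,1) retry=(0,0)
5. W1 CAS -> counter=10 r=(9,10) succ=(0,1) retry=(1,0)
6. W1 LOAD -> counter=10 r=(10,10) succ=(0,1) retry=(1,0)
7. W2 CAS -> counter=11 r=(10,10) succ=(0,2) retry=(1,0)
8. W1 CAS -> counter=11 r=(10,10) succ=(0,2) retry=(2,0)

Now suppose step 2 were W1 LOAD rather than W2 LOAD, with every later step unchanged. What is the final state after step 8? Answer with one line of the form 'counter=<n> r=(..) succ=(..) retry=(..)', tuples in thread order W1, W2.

(re-executing from step 2 with the substitution; state before step 2: counter=9 r=(9,0) succ=(0,0) retry=(0,0))
2. W1 LOAD -> counter=9 r=(9,0) succ=(0,0) retry=(0,0)
3. W2 CAS -> counter=9 r=(9,0) succ=(0,0) retry=(0,1)
4. W2 LOAD -> counter=9 r=(9,9) succ=(0,0) retry=(0,1)
5. W1 CAS -> counter=10 r=(9,9) succ=(1,0) retry=(0,1)
6. W1 LOAD -> counter=10 r=(10,9) succ=(1,0) retry=(0,1)
7. W2 CAS -> counter=10 r=(10,9) succ=(1,0) retry=(0,2)
8. W1 CAS -> counter=11 r=(10,9) succ=(2,0) retry=(0,2)

counter=11 r=(10,9) succ=(2,0) retry=(0,2)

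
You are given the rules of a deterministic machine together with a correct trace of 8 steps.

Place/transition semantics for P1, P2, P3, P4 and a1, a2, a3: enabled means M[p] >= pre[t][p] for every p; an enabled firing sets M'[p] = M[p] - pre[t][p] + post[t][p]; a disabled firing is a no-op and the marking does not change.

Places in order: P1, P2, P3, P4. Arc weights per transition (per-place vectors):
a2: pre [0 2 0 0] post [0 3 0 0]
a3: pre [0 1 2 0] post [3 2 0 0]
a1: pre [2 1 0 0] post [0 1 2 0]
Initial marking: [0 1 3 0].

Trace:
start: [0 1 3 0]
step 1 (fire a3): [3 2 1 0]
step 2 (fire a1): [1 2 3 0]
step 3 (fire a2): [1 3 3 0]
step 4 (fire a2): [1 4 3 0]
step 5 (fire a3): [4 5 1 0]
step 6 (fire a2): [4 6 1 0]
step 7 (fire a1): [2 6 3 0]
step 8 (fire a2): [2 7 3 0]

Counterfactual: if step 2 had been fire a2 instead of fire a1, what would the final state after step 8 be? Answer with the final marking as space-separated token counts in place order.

(re-executing from step 2 with the substitution; state before step 2: [3 2 1 0])
step 2 (fire a2): [3 3 1 0]
step 3 (fire a2): [3 4 1 0]
step 4 (fire a2): [3 5 1 0]
step 5 (fire a3): [3 5 1 0]
step 6 (fire a2): [3 6 1 0]
step 7 (fire a1): [1 6 3 0]
step 8 (fire a2): [1 7 3 0]

1 7 3 0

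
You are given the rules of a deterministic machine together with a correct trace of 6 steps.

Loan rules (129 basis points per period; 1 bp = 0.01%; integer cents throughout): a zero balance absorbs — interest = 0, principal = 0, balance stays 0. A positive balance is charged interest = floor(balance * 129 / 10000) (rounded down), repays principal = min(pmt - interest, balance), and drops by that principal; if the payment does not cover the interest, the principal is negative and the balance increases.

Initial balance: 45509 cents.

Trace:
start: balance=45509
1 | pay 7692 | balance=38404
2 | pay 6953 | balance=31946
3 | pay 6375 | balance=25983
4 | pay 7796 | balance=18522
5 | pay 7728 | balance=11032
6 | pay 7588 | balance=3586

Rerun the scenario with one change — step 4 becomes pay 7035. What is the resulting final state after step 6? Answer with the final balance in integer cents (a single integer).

(re-executing from step 4 with the substitution; state before step 4: balance=25983)
4 | pay 7035 | balance=19283
5 | pay 7728 | balance=11803
6 | pay 7588 | balance=4367

4367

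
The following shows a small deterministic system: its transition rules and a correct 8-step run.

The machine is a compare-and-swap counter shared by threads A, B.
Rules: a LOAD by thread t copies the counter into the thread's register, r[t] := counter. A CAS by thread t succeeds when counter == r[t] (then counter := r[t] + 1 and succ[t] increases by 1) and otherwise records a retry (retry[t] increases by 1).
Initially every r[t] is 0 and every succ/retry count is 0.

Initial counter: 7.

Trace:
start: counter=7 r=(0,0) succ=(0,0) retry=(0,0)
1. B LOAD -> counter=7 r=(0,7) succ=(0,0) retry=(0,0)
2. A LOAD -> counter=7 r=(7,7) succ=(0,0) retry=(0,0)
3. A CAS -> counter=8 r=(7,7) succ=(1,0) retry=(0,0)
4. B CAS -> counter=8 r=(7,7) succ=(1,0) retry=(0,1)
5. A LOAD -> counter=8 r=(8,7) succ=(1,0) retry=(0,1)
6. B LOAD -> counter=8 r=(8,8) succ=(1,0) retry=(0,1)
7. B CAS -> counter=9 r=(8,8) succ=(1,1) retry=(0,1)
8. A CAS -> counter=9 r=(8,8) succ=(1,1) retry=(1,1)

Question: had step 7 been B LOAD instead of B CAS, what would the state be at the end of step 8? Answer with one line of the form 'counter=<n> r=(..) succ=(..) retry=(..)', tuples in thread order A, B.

counter=9 r=(8,8) succ=(2,0) retry=(0,1)

(re-executing from step 7 with the substitution; state before step 7: counter=8 r=(8,8) succ=(1,0) retry=(0,1))
7. B LOAD -> counter=8 r=(8,8) succ=(1,0) retry=(0,1)
8. A CAS -> counter=9 r=(8,8) succ=(2,0) retry=(0,1)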